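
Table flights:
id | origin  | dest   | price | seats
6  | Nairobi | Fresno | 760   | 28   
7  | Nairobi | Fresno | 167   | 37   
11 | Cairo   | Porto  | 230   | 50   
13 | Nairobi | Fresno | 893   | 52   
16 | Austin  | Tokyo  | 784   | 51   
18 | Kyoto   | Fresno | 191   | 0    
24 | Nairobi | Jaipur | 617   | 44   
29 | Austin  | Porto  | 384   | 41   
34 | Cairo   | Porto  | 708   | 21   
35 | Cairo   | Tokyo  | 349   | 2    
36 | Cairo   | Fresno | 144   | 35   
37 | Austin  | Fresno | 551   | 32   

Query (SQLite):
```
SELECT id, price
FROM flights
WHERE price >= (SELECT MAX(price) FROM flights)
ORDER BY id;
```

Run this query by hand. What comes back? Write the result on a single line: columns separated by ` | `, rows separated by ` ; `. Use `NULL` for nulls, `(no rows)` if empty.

13 | 893

Scalar subquery: MAX(price) over all flights rows = 893.
Keep rows where price >= that value.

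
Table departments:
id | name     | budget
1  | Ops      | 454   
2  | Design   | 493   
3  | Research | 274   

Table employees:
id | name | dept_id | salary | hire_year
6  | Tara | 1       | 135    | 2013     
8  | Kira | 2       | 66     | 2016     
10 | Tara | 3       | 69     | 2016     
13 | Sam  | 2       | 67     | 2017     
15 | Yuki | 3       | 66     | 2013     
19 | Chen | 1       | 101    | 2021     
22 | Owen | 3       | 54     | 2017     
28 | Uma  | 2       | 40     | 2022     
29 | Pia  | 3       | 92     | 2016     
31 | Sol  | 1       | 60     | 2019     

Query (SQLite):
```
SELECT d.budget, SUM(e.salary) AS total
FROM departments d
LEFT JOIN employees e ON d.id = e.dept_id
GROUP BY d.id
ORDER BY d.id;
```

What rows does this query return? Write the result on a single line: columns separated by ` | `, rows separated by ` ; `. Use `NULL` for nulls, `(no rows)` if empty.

LEFT JOIN keeps every departments row; unmatched ones get NULL for employees columns.
Group by departments.id and compute SUM(e.salary). SUM over an all-NULL group is NULL.
  1: ids {6, 19, 31} → SUM(e.salary)=296
  2: ids {8, 13, 28} → SUM(e.salary)=173
  3: ids {10, 15, 22, 29} → SUM(e.salary)=281

454 | 296 ; 493 | 173 ; 274 | 281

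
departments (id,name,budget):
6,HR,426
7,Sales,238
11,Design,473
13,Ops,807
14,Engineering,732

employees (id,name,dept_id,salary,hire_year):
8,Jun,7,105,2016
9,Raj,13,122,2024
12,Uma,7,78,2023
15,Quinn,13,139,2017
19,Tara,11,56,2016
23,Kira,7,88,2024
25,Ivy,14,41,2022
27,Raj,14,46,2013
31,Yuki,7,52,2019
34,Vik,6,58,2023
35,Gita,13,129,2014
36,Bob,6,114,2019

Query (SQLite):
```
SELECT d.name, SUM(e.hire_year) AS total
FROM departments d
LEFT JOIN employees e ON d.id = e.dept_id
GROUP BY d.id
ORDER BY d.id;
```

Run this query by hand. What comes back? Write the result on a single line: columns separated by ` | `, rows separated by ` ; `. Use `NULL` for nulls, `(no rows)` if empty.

HR | 4042 ; Sales | 8082 ; Design | 2016 ; Ops | 6055 ; Engineering | 4035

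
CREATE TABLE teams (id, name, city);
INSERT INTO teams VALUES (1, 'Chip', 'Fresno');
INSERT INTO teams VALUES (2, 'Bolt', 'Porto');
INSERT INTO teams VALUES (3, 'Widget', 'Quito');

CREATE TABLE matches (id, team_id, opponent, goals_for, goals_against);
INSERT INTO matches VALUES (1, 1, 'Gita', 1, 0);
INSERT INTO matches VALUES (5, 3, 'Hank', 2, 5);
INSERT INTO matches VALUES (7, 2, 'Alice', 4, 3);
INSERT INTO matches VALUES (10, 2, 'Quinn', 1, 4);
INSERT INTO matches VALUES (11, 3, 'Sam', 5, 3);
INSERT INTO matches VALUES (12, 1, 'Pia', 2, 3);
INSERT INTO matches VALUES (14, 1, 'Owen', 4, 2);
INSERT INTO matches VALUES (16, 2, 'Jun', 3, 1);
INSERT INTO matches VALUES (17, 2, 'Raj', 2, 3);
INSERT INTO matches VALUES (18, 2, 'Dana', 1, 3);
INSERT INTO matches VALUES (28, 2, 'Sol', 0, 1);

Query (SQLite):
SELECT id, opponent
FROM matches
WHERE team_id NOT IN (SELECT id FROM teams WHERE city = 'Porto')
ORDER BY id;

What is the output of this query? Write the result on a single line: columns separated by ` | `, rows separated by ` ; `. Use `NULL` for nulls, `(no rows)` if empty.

1 | Gita ; 5 | Hank ; 11 | Sam ; 12 | Pia ; 14 | Owen

Inner query: teams.id where city = 'Porto'.
Outer: keep matches rows whose team_id is not in that set.
Inner query → {2}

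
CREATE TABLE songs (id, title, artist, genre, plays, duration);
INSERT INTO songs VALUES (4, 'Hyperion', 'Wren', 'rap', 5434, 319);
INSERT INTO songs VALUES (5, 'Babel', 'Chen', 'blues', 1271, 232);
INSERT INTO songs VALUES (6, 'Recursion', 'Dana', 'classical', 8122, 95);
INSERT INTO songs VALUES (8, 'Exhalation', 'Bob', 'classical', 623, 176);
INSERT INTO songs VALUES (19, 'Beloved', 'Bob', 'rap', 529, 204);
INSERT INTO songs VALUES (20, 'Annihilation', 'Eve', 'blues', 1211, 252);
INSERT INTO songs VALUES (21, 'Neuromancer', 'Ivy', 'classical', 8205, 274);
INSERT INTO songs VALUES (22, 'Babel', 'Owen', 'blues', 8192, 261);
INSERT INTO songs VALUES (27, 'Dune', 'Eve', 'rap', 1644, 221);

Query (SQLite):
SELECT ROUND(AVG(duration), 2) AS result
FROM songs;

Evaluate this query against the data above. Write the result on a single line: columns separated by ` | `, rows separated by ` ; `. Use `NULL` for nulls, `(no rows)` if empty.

All duration values: [319, 232, 95, 176, 204, 252, 274, 261, 221].
AVG = 2034 / 9 (rounded to 2 dp).

226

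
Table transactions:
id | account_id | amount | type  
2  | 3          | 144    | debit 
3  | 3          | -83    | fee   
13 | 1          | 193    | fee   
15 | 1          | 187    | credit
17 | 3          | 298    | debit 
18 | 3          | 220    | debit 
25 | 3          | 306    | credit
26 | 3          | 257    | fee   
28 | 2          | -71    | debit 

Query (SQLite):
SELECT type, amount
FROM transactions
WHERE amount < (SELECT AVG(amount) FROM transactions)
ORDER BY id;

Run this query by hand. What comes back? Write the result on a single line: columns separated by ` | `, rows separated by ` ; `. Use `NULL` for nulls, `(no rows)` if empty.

debit | 144 ; fee | -83 ; debit | -71

Scalar subquery: AVG(amount) over all transactions rows = 161.222222 (≈; comparison uses full precision).
Keep rows where amount < that value.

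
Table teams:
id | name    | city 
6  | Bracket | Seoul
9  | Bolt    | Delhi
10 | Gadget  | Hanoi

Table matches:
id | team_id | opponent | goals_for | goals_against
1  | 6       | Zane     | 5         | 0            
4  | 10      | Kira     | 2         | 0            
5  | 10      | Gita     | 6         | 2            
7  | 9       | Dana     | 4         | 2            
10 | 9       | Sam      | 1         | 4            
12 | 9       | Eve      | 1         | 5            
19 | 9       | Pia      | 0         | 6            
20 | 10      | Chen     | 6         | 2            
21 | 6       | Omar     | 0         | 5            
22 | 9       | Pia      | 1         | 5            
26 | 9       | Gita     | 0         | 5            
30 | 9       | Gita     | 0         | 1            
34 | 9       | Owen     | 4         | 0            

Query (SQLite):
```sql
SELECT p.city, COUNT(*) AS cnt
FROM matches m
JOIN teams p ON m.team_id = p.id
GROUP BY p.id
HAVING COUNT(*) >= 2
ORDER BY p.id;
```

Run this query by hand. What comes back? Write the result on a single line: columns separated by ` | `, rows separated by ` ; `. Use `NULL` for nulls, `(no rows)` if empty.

Seoul | 2 ; Delhi | 8 ; Hanoi | 3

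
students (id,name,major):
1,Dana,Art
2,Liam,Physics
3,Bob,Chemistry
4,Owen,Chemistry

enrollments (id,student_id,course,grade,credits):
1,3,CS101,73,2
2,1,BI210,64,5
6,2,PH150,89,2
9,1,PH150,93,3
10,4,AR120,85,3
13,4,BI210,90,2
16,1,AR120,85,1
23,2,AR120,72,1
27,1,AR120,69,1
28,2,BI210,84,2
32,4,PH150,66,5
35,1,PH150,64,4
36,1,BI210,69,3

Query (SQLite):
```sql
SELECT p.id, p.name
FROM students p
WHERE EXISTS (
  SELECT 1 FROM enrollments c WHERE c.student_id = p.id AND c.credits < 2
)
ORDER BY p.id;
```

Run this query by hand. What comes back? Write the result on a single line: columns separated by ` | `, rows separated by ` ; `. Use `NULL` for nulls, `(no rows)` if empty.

1 | Dana ; 2 | Liam

For each students row, check whether any enrollments with matching student_id has credits < 2.
Keep rows where that is true.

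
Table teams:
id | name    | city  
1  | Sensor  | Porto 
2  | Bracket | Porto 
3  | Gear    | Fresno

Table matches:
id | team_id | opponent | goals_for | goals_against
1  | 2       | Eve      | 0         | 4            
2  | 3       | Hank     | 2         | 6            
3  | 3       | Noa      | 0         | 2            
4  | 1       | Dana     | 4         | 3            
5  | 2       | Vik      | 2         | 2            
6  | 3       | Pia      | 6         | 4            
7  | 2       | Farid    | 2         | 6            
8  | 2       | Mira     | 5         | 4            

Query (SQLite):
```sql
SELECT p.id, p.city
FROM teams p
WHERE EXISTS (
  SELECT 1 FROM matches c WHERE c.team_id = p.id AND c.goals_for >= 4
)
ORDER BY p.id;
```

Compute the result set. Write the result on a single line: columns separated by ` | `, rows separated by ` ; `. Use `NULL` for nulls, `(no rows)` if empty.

1 | Porto ; 2 | Porto ; 3 | Fresno

For each teams row, check whether any matches with matching team_id has goals_for >= 4.
Keep rows where that is true.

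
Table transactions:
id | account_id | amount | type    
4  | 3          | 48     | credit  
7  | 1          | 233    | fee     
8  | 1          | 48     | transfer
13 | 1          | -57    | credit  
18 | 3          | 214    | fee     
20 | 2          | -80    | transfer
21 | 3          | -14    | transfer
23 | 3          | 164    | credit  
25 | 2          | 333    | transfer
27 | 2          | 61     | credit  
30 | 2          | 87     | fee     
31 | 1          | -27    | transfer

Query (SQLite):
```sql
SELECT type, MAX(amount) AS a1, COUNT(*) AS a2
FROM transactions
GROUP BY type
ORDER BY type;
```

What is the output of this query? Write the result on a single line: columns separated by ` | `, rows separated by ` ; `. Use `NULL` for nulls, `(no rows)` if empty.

credit | 164 | 4 ; fee | 233 | 3 ; transfer | 333 | 5

Group transactions by type.
Per group compute: MAX(amount), COUNT(*).
  credit: ids {4, 13, 23, 27} → MAX(amount)=164, COUNT(*)=4
  fee: ids {7, 18, 30} → MAX(amount)=233, COUNT(*)=3
  transfer: ids {8, 20, 21, 25, 31} → MAX(amount)=333, COUNT(*)=5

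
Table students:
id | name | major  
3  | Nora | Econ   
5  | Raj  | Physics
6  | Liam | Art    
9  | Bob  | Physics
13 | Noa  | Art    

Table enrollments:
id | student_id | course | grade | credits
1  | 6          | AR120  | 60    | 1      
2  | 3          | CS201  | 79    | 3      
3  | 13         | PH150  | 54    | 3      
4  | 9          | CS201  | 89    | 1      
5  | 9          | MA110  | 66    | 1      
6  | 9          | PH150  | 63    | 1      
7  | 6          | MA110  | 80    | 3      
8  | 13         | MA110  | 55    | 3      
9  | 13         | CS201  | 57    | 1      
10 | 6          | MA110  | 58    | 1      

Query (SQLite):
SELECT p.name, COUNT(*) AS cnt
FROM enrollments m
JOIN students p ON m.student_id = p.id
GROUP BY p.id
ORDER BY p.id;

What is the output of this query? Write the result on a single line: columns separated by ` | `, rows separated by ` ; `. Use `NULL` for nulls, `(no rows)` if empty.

Join each enrollments row to its students via student_id.
Group joined rows by students.id; compute COUNT(*) per group.
  3: ids {2} → COUNT(*)=1
  6: ids {1, 7, 10} → COUNT(*)=3
  9: ids {4, 5, 6} → COUNT(*)=3
  13: ids {3, 8, 9} → COUNT(*)=3

Nora | 1 ; Liam | 3 ; Bob | 3 ; Noa | 3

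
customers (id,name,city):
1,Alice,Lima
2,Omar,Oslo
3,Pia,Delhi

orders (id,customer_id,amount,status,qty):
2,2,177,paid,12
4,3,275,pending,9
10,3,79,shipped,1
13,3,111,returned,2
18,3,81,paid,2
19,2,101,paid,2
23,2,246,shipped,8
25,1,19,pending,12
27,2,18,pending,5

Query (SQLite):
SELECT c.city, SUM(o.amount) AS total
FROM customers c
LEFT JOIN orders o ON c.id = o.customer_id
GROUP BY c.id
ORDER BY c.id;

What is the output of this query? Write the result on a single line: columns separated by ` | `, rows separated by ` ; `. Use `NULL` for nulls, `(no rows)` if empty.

Lima | 19 ; Oslo | 542 ; Delhi | 546

LEFT JOIN keeps every customers row; unmatched ones get NULL for orders columns.
Group by customers.id and compute SUM(o.amount). SUM over an all-NULL group is NULL.
  1: ids {25} → SUM(o.amount)=19
  2: ids {2, 19, 23, 27} → SUM(o.amount)=542
  3: ids {4, 10, 13, 18} → SUM(o.amount)=546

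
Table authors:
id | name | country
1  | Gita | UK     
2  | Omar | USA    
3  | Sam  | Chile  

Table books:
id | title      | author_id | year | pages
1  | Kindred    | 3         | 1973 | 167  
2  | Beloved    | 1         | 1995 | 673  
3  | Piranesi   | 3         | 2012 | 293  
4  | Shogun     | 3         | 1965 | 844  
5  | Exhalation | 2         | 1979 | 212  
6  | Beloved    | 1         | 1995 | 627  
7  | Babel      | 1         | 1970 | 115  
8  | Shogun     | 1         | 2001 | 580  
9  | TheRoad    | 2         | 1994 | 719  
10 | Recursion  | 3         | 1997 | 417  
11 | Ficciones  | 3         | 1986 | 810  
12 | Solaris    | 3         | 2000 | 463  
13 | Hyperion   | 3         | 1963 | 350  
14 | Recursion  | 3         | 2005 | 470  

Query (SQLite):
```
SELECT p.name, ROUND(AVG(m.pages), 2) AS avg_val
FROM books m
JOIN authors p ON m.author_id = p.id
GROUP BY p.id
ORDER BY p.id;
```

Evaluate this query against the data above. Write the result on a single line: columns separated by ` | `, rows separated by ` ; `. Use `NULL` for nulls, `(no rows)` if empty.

Gita | 498.75 ; Omar | 465.5 ; Sam | 476.75

Join each books row to its authors via author_id.
Group joined rows by authors.id; compute ROUND(AVG(m.pages), 2) per group.
  1: ids {2, 6, 7, 8} → ROUND(AVG(m.pages), 2)=498.75
  2: ids {5, 9} → ROUND(AVG(m.pages), 2)=465.5
  3: ids {1, 3, 4, 10, 11, 12, 13, 14} → ROUND(AVG(m.pages), 2)=476.75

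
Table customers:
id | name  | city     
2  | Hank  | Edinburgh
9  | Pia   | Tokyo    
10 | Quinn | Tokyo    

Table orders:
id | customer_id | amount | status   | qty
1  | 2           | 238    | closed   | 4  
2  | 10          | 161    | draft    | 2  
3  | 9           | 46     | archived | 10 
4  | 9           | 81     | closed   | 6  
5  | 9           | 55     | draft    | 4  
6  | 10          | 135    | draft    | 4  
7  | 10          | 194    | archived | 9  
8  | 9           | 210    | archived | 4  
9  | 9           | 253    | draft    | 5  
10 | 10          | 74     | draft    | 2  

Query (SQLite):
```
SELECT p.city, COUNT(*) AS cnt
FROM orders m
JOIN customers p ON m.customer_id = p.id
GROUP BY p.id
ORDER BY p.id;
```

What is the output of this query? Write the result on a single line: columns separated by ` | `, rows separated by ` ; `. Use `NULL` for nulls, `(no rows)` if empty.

Join each orders row to its customers via customer_id.
Group joined rows by customers.id; compute COUNT(*) per group.
  2: ids {1} → COUNT(*)=1
  9: ids {3, 4, 5, 8, 9} → COUNT(*)=5
  10: ids {2, 6, 7, 10} → COUNT(*)=4

Edinburgh | 1 ; Tokyo | 5 ; Tokyo | 4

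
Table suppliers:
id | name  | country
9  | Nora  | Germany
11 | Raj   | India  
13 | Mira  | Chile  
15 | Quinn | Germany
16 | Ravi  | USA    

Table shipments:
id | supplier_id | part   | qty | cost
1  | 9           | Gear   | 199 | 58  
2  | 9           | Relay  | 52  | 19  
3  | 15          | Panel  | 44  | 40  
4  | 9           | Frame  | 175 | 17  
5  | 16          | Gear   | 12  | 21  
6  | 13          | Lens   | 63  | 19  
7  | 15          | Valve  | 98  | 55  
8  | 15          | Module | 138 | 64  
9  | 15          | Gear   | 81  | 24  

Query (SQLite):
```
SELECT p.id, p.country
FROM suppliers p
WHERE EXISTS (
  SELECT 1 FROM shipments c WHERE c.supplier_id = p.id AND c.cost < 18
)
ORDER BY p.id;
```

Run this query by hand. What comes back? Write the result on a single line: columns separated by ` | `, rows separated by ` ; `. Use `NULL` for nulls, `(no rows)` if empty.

9 | Germany

For each suppliers row, check whether any shipments with matching supplier_id has cost < 18.
Keep rows where that is true.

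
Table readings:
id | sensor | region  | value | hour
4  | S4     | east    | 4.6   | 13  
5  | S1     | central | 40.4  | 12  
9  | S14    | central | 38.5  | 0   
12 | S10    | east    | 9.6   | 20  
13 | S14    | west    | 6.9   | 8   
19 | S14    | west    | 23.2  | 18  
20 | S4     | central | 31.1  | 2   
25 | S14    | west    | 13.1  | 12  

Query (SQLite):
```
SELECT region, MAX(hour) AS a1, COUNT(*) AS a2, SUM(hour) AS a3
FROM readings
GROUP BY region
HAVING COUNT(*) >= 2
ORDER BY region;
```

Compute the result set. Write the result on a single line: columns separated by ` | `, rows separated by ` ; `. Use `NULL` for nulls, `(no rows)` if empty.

central | 12 | 3 | 14 ; east | 20 | 2 | 33 ; west | 18 | 3 | 38

Group readings by region.
Per group compute: MAX(hour), COUNT(*), SUM(hour).
HAVING: drop groups with fewer than 2 rows.
  central: ids {5, 9, 20} → MAX(hour)=12, COUNT(*)=3, SUM(hour)=14
  east: ids {4, 12} → MAX(hour)=20, COUNT(*)=2, SUM(hour)=33
  west: ids {13, 19, 25} → MAX(hour)=18, COUNT(*)=3, SUM(hour)=38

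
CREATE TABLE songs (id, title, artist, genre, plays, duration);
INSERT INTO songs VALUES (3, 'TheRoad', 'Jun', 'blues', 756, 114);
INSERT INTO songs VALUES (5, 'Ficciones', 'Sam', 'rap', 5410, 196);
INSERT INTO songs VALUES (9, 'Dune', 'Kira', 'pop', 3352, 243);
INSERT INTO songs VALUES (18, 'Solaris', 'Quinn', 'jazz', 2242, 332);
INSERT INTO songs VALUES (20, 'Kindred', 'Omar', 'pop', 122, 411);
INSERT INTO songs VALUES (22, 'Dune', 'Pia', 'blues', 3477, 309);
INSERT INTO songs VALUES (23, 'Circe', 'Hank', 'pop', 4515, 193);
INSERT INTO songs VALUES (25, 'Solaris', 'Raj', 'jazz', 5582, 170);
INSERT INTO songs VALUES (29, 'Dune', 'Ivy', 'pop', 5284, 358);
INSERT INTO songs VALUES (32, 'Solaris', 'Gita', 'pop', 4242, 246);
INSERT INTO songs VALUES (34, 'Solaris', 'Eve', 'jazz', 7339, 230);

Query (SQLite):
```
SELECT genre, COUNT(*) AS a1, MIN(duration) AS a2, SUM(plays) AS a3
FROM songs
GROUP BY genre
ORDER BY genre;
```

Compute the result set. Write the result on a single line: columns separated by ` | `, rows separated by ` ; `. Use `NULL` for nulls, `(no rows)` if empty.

blues | 2 | 114 | 4233 ; jazz | 3 | 170 | 15163 ; pop | 5 | 193 | 17515 ; rap | 1 | 196 | 5410

Group songs by genre.
Per group compute: COUNT(*), MIN(duration), SUM(plays).
  blues: ids {3, 22} → COUNT(*)=2, MIN(duration)=114, SUM(plays)=4233
  jazz: ids {18, 25, 34} → COUNT(*)=3, MIN(duration)=170, SUM(plays)=15163
  pop: ids {9, 20, 23, 29, 32} → COUNT(*)=5, MIN(duration)=193, SUM(plays)=17515
  rap: ids {5} → COUNT(*)=1, MIN(duration)=196, SUM(plays)=5410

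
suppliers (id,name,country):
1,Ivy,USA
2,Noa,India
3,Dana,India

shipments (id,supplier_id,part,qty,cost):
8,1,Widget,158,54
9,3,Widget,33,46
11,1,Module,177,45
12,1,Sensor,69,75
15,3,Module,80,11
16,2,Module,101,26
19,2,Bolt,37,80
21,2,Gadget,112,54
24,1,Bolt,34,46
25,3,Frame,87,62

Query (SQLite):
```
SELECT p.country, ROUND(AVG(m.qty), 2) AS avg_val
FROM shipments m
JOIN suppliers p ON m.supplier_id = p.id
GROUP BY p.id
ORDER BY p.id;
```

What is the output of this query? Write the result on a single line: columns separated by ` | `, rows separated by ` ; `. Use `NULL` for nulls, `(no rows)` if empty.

USA | 109.5 ; India | 83.33 ; India | 66.67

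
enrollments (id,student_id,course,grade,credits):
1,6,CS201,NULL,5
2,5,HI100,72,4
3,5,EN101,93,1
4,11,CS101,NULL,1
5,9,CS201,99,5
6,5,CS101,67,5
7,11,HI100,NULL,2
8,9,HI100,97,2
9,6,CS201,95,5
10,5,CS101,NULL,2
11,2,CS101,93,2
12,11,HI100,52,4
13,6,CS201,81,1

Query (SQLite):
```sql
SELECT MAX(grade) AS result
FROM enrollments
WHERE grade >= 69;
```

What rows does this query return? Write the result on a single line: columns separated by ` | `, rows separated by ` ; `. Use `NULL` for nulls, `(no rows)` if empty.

99

Rows where grade >= 69 → grade values: [72, 93, 99, 97, 95, 93, 81].
MAX of non-NULL values = 99.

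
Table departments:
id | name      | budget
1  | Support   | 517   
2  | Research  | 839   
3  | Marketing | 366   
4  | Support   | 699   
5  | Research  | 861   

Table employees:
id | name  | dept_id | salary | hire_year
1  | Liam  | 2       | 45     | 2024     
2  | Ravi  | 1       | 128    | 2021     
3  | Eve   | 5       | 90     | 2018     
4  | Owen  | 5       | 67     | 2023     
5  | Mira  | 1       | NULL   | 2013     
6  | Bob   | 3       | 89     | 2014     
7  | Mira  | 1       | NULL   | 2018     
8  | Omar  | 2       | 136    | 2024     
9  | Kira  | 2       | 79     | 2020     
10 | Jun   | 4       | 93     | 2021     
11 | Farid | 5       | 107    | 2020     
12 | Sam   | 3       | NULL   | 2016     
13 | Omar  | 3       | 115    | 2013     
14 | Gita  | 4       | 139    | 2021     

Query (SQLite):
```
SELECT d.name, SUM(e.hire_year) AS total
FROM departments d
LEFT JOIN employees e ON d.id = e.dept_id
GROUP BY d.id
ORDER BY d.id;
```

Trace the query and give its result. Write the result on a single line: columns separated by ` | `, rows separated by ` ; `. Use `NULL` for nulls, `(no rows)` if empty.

LEFT JOIN keeps every departments row; unmatched ones get NULL for employees columns.
Group by departments.id and compute SUM(e.hire_year). SUM over an all-NULL group is NULL.
  1: ids {2, 5, 7} → SUM(e.hire_year)=6052
  2: ids {1, 8, 9} → SUM(e.hire_year)=6068
  3: ids {6, 12, 13} → SUM(e.hire_year)=6043
  4: ids {10, 14} → SUM(e.hire_year)=4042
  5: ids {3, 4, 11} → SUM(e.hire_year)=6061

Support | 6052 ; Research | 6068 ; Marketing | 6043 ; Support | 4042 ; Research | 6061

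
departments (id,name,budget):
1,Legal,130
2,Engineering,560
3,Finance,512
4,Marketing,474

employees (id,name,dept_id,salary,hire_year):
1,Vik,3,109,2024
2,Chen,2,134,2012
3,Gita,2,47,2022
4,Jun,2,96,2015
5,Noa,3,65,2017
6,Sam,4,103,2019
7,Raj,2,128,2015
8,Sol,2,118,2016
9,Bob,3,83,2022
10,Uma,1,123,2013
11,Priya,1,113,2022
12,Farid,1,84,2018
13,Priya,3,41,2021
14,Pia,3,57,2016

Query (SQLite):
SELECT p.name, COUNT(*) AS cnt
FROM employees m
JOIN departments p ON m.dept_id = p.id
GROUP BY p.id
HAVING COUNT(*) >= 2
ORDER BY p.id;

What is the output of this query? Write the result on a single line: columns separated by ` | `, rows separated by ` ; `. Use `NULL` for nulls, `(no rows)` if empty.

Join each employees row to its departments via dept_id.
Group joined rows by departments.id; compute COUNT(*) per group.
HAVING: keep groups with count ≥ 2.
  1: ids {10, 11, 12} → COUNT(*)=3
  2: ids {2, 3, 4, 7, 8} → COUNT(*)=5
  3: ids {1, 5, 9, 13, 14} → COUNT(*)=5
  4: ids {6} → COUNT(*)=1

Legal | 3 ; Engineering | 5 ; Finance | 5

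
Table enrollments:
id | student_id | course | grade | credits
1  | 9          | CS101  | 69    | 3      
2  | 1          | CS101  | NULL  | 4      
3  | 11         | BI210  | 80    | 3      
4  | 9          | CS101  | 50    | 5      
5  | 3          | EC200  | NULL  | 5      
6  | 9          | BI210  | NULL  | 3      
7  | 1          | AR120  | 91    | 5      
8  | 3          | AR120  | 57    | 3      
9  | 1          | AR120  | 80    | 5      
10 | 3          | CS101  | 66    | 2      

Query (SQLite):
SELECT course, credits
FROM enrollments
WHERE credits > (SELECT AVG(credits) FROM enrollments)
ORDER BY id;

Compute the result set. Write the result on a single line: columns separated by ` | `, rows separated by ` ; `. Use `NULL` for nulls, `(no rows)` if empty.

CS101 | 4 ; CS101 | 5 ; EC200 | 5 ; AR120 | 5 ; AR120 | 5

Scalar subquery: AVG(credits) over all enrollments rows = 3.8.
Keep rows where credits > that value.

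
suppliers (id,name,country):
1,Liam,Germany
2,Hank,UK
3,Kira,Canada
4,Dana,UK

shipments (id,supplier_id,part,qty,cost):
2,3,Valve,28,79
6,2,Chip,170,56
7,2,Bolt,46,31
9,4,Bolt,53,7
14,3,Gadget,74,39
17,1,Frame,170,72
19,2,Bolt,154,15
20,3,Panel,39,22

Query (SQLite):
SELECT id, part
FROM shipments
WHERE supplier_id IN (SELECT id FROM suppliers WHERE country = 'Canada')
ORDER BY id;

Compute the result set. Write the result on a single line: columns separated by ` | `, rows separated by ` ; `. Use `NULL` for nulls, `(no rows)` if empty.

Inner query: suppliers.id where country = 'Canada'.
Outer: keep shipments rows whose supplier_id is in that set.
Inner query → {3}

2 | Valve ; 14 | Gadget ; 20 | Panel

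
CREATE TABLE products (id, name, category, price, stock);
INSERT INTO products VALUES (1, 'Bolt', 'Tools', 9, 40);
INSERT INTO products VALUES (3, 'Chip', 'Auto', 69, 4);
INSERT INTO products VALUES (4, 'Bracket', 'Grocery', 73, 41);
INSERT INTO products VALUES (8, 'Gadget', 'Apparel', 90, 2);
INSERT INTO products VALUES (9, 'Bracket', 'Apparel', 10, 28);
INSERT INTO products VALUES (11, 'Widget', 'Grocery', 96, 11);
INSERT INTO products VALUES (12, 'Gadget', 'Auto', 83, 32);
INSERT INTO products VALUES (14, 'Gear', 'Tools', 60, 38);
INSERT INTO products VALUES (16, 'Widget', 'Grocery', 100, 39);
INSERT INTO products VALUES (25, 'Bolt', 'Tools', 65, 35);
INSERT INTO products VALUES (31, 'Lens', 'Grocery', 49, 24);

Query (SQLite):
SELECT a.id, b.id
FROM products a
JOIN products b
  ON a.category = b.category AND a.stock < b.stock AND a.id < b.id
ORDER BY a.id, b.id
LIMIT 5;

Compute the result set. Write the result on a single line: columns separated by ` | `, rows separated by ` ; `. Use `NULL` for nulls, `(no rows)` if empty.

Pairs (a,b) with same category, a.stock < b.stock, a.id < b.id.
category groups: Apparel:{8,9} Auto:{3,12} Grocery:{4,11,16,31} Tools:{1,14,25}
Ordered by (a.id, b.id); first 5.

3 | 12 ; 8 | 9 ; 11 | 16 ; 11 | 31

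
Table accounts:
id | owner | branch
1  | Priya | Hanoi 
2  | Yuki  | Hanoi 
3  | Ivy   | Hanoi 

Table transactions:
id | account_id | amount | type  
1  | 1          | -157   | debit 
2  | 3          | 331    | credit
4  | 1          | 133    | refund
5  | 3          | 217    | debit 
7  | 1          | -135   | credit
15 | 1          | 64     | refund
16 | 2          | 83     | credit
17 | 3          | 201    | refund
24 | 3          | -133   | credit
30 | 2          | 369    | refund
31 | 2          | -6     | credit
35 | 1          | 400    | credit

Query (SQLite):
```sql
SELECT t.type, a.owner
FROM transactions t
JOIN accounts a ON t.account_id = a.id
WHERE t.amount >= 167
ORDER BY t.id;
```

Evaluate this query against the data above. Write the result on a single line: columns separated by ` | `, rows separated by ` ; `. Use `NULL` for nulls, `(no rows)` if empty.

credit | Ivy ; debit | Ivy ; refund | Ivy ; refund | Yuki ; credit | Priya

Each transactions row matches the accounts row where account_id = accounts.id.
Then keep rows with t.amount >= 167.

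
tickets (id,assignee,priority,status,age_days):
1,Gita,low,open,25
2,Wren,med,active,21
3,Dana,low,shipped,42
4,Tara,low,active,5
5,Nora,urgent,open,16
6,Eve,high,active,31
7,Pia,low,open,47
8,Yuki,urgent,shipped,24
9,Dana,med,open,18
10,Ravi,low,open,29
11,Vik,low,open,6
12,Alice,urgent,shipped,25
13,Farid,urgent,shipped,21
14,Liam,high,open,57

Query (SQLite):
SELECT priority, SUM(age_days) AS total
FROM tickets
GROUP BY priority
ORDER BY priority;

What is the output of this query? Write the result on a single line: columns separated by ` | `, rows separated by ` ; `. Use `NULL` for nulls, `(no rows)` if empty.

Partition tickets by priority; compute SUM(age_days) within each group.
  high: ids {6, 14} → SUM(age_days)=88
  low: ids {1, 3, 4, 7, 10, 11} → SUM(age_days)=154
  med: ids {2, 9} → SUM(age_days)=39
  urgent: ids {5, 8, 12, 13} → SUM(age_days)=86

high | 88 ; low | 154 ; med | 39 ; urgent | 86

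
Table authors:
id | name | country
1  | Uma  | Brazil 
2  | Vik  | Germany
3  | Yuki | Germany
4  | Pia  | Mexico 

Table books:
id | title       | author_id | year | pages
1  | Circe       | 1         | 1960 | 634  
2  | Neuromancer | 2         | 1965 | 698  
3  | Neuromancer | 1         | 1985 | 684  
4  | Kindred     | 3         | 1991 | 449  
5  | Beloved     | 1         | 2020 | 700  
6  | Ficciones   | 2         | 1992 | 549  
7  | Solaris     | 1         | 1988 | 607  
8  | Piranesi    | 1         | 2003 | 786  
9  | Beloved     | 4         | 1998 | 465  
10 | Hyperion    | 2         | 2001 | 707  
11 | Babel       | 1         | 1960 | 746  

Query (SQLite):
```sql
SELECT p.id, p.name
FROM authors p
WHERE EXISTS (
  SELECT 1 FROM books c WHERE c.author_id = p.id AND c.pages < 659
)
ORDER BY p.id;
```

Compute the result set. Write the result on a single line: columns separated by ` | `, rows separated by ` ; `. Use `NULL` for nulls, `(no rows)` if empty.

1 | Uma ; 2 | Vik ; 3 | Yuki ; 4 | Pia

For each authors row, check whether any books with matching author_id has pages < 659.
Keep rows where that is true.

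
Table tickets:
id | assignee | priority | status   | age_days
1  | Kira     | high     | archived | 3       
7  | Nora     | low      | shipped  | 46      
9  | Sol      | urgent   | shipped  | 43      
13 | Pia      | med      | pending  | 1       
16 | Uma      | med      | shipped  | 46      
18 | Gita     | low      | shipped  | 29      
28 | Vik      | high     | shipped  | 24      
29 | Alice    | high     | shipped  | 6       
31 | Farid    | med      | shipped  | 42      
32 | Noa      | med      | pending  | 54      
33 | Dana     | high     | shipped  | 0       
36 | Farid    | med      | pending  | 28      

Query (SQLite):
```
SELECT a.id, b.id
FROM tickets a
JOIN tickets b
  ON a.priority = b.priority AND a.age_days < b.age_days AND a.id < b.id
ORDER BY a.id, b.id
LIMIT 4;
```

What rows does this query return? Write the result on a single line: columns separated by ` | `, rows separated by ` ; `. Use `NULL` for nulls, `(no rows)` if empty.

Pairs (a,b) with same priority, a.age_days < b.age_days, a.id < b.id.
priority groups: high:{1,28,29,33} low:{7,18} med:{13,16,31,32,36} urgent:{9}
Ordered by (a.id, b.id); first 4.

1 | 28 ; 1 | 29 ; 13 | 16 ; 13 | 31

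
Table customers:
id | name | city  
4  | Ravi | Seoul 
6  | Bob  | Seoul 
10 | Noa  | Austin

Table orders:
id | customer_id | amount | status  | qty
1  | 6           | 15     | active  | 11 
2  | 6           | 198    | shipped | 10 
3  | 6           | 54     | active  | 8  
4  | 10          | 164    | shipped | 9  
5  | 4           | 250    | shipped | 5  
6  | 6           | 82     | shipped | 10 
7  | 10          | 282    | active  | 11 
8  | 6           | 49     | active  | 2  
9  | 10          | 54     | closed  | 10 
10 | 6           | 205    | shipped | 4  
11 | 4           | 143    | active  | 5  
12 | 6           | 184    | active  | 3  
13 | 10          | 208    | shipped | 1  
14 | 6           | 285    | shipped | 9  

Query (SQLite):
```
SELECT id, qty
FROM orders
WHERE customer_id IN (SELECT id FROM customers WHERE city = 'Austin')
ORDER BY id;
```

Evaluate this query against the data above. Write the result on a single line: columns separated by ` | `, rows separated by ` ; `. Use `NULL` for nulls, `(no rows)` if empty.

Inner query: customers.id where city = 'Austin'.
Outer: keep orders rows whose customer_id is in that set.
Inner query → {10}

4 | 9 ; 7 | 11 ; 9 | 10 ; 13 | 1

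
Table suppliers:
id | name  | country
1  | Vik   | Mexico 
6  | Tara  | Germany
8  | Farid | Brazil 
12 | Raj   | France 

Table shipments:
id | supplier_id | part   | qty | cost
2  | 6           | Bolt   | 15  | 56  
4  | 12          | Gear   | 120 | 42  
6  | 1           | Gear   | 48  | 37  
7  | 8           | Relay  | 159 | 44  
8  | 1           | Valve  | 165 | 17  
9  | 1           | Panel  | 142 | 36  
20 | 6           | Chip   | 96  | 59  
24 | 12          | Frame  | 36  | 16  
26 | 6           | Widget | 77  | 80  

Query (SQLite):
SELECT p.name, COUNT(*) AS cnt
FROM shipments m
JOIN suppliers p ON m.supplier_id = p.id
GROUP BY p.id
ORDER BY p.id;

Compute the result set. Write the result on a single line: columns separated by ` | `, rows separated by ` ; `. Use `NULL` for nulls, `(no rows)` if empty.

Join each shipments row to its suppliers via supplier_id.
Group joined rows by suppliers.id; compute COUNT(*) per group.
  1: ids {6, 8, 9} → COUNT(*)=3
  6: ids {2, 20, 26} → COUNT(*)=3
  8: ids {7} → COUNT(*)=1
  12: ids {4, 24} → COUNT(*)=2

Vik | 3 ; Tara | 3 ; Farid | 1 ; Raj | 2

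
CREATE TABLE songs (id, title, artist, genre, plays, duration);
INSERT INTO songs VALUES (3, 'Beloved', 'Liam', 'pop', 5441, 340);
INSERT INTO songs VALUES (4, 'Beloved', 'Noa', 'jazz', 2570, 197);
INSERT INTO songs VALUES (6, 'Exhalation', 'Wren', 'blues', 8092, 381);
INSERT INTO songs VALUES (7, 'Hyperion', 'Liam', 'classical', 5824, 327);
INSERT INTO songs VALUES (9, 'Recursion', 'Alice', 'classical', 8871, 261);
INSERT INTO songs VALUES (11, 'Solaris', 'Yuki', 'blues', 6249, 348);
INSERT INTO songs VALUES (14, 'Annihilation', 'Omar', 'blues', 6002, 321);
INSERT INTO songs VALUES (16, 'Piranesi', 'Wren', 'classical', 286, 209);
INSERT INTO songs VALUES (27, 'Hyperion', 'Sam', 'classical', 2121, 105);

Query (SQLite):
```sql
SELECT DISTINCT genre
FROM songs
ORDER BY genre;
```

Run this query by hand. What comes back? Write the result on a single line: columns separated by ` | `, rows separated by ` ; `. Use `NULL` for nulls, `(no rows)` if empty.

blues ; classical ; jazz ; pop

Collect distinct genre values from songs.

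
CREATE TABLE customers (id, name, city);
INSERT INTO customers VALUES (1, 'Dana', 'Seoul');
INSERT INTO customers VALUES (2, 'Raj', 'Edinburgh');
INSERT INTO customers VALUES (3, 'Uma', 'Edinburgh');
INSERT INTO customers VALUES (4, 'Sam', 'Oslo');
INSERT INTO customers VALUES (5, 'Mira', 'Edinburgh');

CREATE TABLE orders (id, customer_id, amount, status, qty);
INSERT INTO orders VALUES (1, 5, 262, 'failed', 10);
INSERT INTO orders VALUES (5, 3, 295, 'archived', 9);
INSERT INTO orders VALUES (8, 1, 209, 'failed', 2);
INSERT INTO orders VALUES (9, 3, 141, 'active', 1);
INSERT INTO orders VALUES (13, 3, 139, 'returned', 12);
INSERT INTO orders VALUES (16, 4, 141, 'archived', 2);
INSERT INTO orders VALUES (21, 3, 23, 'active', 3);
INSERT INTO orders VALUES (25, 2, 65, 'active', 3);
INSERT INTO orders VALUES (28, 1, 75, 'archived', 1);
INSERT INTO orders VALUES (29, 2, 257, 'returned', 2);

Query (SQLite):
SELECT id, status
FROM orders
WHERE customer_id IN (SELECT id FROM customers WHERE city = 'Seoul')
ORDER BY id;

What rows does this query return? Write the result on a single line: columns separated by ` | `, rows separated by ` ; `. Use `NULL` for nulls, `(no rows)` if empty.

8 | failed ; 28 | archived

Inner query: customers.id where city = 'Seoul'.
Outer: keep orders rows whose customer_id is in that set.
Inner query → {1}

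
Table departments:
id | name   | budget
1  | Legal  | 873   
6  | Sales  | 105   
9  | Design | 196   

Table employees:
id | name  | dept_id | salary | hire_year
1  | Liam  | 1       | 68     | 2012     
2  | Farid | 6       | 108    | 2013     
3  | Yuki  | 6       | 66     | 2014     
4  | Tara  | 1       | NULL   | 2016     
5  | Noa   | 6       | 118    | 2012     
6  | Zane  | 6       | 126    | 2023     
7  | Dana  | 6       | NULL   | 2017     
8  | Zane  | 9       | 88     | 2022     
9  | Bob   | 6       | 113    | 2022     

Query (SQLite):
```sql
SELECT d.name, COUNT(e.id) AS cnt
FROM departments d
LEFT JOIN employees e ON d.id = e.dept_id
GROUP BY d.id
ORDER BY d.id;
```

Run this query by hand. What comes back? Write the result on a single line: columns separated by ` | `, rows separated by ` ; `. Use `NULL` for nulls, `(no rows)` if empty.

LEFT JOIN keeps every departments row; unmatched ones get NULL for employees columns.
Group by departments.id and compute COUNT(e.id). COUNT(col) of an all-NULL group is 0.
  1: ids {1, 4} → COUNT(e.id)=2
  6: ids {2, 3, 5, 6, 7, 9} → COUNT(e.id)=6
  9: ids {8} → COUNT(e.id)=1

Legal | 2 ; Sales | 6 ; Design | 1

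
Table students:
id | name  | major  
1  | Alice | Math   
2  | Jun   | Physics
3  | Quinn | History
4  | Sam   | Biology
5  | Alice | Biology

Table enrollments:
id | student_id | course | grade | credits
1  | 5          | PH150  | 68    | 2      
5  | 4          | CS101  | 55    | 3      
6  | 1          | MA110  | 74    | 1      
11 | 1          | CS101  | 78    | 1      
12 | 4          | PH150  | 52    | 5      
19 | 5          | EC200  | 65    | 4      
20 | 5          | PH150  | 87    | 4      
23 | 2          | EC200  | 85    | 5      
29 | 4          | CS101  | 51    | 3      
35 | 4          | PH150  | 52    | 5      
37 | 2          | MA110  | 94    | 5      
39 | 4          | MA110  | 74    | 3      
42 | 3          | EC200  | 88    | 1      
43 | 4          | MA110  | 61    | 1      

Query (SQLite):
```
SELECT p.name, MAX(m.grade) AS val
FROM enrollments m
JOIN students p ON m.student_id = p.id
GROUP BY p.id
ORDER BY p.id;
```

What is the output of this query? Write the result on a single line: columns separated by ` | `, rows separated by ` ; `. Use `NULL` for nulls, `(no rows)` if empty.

Alice | 78 ; Jun | 94 ; Quinn | 88 ; Sam | 74 ; Alice | 87

Join each enrollments row to its students via student_id.
Group joined rows by students.id; compute MAX(m.grade) per group.
  1: ids {6, 11} → MAX(m.grade)=78
  2: ids {23, 37} → MAX(m.grade)=94
  3: ids {42} → MAX(m.grade)=88
  4: ids {5, 12, 29, 35, 39, 43} → MAX(m.grade)=74
  5: ids {1, 19, 20} → MAX(m.grade)=87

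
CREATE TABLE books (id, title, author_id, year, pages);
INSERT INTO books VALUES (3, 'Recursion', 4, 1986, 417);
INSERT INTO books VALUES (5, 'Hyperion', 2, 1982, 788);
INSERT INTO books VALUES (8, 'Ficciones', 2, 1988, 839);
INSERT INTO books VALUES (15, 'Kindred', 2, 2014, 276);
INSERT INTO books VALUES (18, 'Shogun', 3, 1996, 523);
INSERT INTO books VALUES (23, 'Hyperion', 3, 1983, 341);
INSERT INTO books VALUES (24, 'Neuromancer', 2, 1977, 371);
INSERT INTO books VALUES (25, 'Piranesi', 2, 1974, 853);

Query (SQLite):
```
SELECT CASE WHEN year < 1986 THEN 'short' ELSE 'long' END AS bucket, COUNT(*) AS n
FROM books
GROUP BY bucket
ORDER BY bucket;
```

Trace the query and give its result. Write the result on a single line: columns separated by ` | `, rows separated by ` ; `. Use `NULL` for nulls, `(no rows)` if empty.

long | 4 ; short | 4

Bucket rows by year < 1986 → 'short' else 'long'; count each bucket.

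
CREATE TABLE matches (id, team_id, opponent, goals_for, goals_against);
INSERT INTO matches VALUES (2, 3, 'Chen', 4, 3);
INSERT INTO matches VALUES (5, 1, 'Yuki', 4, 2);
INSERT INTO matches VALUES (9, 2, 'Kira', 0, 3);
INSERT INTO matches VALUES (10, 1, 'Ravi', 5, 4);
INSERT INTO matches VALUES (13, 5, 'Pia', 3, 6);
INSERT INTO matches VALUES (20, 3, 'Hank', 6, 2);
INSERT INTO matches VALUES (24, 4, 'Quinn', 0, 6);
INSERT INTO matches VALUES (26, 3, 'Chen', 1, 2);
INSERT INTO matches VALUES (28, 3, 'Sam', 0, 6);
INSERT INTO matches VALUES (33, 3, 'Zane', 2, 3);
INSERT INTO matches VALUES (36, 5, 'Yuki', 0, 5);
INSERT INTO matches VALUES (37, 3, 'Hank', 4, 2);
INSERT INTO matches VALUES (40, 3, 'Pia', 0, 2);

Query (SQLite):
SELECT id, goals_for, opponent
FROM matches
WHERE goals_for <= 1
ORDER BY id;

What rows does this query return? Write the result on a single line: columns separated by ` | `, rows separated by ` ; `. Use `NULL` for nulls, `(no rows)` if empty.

9 | 0 | Kira ; 24 | 0 | Quinn ; 26 | 1 | Chen ; 28 | 0 | Sam ; 36 | 0 | Yuki ; 40 | 0 | Pia

goals_for <= 1: ids {9, 24, 26, 28, 36, 40}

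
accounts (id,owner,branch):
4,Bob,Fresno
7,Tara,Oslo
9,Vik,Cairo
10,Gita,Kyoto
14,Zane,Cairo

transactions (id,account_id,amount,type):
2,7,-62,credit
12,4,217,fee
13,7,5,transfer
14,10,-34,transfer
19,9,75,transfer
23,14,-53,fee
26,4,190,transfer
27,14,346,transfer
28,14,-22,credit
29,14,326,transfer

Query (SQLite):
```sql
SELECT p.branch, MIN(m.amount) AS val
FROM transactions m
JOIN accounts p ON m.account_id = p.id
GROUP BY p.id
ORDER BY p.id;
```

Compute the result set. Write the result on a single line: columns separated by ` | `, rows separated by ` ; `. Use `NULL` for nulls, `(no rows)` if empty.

Join each transactions row to its accounts via account_id.
Group joined rows by accounts.id; compute MIN(m.amount) per group.
  4: ids {12, 26} → MIN(m.amount)=190
  7: ids {2, 13} → MIN(m.amount)=-62
  9: ids {19} → MIN(m.amount)=75
  10: ids {14} → MIN(m.amount)=-34
  14: ids {23, 27, 28, 29} → MIN(m.amount)=-53

Fresno | 190 ; Oslo | -62 ; Cairo | 75 ; Kyoto | -34 ; Cairo | -53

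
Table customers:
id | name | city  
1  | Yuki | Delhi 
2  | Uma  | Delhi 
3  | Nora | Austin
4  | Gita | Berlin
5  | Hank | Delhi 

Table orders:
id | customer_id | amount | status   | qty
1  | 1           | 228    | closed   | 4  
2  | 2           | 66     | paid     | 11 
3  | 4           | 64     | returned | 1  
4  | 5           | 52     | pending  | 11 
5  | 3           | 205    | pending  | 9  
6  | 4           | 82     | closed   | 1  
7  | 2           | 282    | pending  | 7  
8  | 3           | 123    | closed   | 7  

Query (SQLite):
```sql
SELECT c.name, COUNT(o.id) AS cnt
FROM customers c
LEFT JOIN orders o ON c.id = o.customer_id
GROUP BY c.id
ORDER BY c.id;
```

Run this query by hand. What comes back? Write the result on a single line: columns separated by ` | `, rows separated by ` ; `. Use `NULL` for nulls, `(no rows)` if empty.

LEFT JOIN keeps every customers row; unmatched ones get NULL for orders columns.
Group by customers.id and compute COUNT(o.id). COUNT(col) of an all-NULL group is 0.
  1: ids {1} → COUNT(o.id)=1
  2: ids {2, 7} → COUNT(o.id)=2
  3: ids {5, 8} → COUNT(o.id)=2
  4: ids {3, 6} → COUNT(o.id)=2
  5: ids {4} → COUNT(o.id)=1

Yuki | 1 ; Uma | 2 ; Nora | 2 ; Gita | 2 ; Hank | 1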